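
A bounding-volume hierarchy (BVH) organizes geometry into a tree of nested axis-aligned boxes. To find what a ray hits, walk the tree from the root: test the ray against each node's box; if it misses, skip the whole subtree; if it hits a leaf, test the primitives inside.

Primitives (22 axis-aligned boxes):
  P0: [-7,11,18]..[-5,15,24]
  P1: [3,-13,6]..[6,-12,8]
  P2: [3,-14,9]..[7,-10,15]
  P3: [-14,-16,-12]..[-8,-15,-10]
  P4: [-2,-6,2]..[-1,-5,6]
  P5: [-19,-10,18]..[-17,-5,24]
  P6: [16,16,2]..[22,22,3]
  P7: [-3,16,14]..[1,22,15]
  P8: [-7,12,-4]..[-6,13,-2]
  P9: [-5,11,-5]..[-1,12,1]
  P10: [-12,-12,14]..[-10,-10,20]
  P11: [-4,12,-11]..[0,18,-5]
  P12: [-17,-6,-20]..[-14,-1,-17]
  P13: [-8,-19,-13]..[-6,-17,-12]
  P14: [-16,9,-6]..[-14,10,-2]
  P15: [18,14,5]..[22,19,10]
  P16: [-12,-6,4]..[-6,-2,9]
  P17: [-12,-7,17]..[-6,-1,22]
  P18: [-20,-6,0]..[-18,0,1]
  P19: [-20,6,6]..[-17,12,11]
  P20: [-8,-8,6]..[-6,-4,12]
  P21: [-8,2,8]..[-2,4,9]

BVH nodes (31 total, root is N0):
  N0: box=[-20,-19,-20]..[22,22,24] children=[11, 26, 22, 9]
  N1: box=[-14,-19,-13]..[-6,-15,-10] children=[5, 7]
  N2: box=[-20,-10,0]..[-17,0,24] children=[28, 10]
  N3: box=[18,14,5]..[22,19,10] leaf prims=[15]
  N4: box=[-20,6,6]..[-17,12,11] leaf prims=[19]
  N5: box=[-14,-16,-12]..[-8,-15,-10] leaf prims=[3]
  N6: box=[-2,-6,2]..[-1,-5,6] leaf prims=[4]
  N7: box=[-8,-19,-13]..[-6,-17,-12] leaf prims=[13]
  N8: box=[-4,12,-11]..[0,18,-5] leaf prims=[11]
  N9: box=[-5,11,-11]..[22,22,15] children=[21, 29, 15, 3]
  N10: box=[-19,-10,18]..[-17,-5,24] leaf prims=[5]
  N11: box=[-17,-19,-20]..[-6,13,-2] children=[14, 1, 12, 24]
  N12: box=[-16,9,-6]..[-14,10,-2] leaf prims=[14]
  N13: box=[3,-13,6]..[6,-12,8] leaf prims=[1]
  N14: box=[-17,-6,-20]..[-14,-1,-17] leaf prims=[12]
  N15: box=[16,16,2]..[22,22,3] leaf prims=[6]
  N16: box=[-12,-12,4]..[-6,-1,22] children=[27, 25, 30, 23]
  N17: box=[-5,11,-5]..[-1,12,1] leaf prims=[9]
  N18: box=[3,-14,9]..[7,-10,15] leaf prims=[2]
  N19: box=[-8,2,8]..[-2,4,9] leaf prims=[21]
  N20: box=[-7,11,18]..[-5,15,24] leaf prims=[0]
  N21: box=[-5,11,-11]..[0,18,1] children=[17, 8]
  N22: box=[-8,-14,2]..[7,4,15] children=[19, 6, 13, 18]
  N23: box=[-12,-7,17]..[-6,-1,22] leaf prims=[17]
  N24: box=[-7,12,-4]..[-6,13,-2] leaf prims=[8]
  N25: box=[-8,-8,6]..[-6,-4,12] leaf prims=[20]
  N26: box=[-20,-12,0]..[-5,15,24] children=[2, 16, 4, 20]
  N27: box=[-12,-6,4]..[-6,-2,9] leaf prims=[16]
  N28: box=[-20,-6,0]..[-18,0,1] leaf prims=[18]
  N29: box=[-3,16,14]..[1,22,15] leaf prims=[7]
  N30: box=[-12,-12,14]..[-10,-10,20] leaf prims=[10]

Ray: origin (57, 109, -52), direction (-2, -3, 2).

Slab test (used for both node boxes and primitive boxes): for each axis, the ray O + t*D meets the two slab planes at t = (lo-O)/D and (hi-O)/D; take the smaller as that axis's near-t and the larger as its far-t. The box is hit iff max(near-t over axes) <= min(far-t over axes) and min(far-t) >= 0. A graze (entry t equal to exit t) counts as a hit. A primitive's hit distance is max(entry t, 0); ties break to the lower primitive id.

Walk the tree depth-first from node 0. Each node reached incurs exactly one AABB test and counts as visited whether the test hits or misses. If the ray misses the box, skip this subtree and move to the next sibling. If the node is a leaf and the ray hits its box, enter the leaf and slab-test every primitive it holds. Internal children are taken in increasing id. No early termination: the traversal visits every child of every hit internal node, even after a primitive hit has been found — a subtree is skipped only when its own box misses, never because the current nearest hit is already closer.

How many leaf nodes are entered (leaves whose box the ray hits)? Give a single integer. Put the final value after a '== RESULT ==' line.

Traverse from the root:
N0 x:[35/2,77/2] y:[29,128/3] z:[16,38] -> hit [29,38], descend [9, 11, 22, 26]
  N9 x:[35/2,31] y:[29,98/3] z:[41/2,67/2] -> hit [29,31], descend [3, 15, 21, 29]
    N3 x:[35/2,39/2] y:[30,95/3] z:[57/2,31] -> miss, prune
    N15 x:[35/2,41/2] y:[29,31] z:[27,55/2] -> miss, prune
    N21 x:[57/2,31] y:[91/3,98/3] z:[41/2,53/2] -> miss, prune
    N29 x:[28,30] y:[29,31] z:[33,67/2] -> miss, prune
  N11 x:[63/2,37] y:[32,128/3] z:[16,25] -> miss, prune
  N22 x:[25,65/2] y:[35,41] z:[27,67/2] -> miss, prune
  N26 x:[31,77/2] y:[94/3,121/3] z:[26,38] -> hit [94/3,38], descend [2, 4, 16, 20]
    N2 x:[37,77/2] y:[109/3,119/3] z:[26,38] -> hit [37,38], descend [10, 28]
      N10 x:[37,38] y:[38,119/3] z:[35,38] -> hit [38,38] leaf, test {P5@t=38}
      N28 x:[75/2,77/2] y:[109/3,115/3] z:[26,53/2] -> miss, prune
    N4 x:[37,77/2] y:[97/3,103/3] z:[29,63/2] -> miss, prune
    N16 x:[63/2,69/2] y:[110/3,121/3] z:[28,37] -> miss, prune
    N20 x:[31,32] y:[94/3,98/3] z:[35,38] -> miss, prune

order=[0, 9, 3, 15, 21, 29, 11, 22, 26, 2, 10, 28, 4, 16, 20]  |boxes|=15  |leaves|=1  hit=P5

== RESULT ==
1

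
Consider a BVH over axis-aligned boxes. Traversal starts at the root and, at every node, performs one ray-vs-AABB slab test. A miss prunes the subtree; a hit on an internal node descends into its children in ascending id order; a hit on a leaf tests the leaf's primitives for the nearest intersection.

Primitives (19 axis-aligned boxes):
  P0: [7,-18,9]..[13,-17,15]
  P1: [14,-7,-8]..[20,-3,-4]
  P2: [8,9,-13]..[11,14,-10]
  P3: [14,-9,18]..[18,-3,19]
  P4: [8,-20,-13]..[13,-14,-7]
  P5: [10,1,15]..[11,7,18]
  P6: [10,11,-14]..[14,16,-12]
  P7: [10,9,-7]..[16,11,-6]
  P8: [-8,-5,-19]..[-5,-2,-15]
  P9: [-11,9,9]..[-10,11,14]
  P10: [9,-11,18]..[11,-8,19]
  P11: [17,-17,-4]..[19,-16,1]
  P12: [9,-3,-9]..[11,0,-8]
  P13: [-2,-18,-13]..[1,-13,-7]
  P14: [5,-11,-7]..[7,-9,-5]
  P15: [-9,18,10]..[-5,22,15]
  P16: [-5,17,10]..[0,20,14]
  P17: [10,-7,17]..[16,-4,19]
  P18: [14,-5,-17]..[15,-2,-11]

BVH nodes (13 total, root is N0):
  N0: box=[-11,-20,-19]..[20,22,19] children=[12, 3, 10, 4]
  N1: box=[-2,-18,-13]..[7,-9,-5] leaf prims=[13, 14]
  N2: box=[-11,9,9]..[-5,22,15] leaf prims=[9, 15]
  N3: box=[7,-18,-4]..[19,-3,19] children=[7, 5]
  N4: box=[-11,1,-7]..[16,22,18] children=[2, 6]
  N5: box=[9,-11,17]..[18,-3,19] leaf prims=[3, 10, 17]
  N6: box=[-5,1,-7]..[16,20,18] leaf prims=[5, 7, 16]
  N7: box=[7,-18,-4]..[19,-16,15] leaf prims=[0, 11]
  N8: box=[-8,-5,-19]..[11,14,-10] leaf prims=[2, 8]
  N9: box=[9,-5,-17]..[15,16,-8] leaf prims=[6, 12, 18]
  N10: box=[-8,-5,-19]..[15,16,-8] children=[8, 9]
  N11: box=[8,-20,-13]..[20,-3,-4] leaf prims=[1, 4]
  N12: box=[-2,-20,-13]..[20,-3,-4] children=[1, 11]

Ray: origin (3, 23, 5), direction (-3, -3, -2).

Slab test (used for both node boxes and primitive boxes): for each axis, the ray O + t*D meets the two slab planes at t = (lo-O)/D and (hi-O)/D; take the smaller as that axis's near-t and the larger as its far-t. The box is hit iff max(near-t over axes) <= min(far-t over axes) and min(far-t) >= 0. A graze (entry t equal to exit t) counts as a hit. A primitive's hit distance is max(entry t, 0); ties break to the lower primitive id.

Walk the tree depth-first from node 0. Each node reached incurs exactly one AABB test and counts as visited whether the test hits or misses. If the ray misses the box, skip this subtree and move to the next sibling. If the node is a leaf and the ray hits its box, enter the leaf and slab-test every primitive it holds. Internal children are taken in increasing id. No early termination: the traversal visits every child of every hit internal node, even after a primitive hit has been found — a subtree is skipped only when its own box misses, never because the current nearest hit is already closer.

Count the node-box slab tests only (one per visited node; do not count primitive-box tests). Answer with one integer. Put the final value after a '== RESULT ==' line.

Trace the traversal:
N0 x:[-17/3,14/3] y:[1/3,43/3] z:[-7,12] -> hit [1/3,14/3], descend [3, 4, 10, 12]
  N3 x:[-16/3,-4/3] y:[26/3,41/3] z:[-7,9/2] -> miss, prune
  N4 x:[-13/3,14/3] y:[1/3,22/3] z:[-13/2,6] -> hit [1/3,14/3], descend [2, 6]
    N2 x:[8/3,14/3] y:[1/3,14/3] z:[-5,-2] -> miss, prune
    N6 x:[-13/3,8/3] y:[1,22/3] z:[-13/2,6] -> hit [1,8/3] leaf, test {P5(miss), P7(miss), P16(miss)}
  N10 x:[-4,11/3] y:[7/3,28/3] z:[13/2,12] -> miss, prune
  N12 x:[-17/3,5/3] y:[26/3,43/3] z:[9/2,9] -> miss, prune

Summary -> nodes [0, 3, 4, 2, 6, 10, 12]; box-tests=7; leaf-entries=1; first=miss

== RESULT ==
7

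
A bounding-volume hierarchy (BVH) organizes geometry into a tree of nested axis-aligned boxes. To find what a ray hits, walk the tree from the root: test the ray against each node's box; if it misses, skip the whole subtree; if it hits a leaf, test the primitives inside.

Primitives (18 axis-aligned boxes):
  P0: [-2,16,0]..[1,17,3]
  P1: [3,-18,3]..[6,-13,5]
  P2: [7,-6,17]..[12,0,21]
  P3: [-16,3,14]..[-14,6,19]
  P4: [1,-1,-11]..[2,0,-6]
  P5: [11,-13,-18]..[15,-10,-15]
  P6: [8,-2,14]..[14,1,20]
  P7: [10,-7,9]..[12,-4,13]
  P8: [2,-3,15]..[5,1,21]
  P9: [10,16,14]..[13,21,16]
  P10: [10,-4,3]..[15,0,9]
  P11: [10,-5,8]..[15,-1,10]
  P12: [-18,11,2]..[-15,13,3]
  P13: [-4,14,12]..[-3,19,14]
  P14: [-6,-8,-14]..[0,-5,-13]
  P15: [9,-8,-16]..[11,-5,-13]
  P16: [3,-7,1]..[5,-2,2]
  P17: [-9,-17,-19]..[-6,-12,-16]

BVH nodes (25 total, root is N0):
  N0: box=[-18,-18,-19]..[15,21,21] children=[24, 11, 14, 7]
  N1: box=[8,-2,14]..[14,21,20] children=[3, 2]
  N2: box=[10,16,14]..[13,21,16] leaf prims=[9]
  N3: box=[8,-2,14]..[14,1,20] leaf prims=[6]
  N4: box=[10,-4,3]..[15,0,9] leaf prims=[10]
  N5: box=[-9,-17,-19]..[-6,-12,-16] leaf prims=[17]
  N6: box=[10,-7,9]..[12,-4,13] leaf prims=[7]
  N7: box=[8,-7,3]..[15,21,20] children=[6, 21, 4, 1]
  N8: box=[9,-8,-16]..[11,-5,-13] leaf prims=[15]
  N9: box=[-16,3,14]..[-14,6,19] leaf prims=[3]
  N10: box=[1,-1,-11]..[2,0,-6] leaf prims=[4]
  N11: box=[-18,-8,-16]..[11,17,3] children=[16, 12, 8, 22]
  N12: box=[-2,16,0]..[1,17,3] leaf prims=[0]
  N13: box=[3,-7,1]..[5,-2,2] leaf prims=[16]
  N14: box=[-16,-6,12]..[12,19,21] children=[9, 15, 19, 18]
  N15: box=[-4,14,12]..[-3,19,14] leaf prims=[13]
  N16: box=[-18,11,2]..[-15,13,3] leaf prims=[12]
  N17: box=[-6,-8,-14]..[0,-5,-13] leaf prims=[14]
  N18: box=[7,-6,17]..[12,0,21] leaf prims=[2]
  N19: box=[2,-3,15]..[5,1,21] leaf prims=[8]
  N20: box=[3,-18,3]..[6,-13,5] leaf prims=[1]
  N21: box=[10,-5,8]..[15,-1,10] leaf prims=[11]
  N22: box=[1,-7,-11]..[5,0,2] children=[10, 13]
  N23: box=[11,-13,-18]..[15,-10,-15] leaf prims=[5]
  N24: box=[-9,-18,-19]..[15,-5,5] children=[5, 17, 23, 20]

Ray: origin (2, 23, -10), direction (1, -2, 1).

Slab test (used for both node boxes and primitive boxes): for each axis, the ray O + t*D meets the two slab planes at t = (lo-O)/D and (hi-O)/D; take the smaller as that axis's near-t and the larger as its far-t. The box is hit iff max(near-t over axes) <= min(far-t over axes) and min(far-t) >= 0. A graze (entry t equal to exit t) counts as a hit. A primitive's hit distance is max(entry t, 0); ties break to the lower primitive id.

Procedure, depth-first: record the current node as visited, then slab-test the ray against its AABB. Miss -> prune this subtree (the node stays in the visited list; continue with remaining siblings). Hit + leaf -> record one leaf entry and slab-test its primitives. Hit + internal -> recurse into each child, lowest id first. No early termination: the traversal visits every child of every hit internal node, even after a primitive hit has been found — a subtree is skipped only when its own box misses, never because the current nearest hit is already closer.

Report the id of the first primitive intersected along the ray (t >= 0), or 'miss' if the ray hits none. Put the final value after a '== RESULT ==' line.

Traverse from the root:
N0 x:[-20,13] y:[1,41/2] z:[-9,31] -> hit [1,13], descend [7, 11, 14, 24]
  N7 x:[6,13] y:[1,15] z:[13,30] -> hit [13,13], descend [1, 4, 6, 21]
    N1 x:[6,12] y:[1,25/2] z:[24,30] -> miss, prune
    N4 x:[8,13] y:[23/2,27/2] z:[13,19] -> hit [13,13] leaf, test {P10@t=13}
    N6 x:[8,10] y:[27/2,15] z:[19,23] -> miss, prune
    N21 x:[8,13] y:[12,14] z:[18,20] -> miss, prune
  N11 x:[-20,9] y:[3,31/2] z:[-6,13] -> hit [3,9], descend [8, 12, 16, 22]
    N8 x:[7,9] y:[14,31/2] z:[-6,-3] -> miss, prune
    N12 x:[-4,-1] y:[3,7/2] z:[10,13] -> miss, prune
    N16 x:[-20,-17] y:[5,6] z:[12,13] -> miss, prune
    N22 x:[-1,3] y:[23/2,15] z:[-1,12] -> miss, prune
  N14 x:[-18,10] y:[2,29/2] z:[22,31] -> miss, prune
  N24 x:[-11,13] y:[14,41/2] z:[-9,15] -> miss, prune

Summary -> nodes [0, 7, 1, 4, 6, 21, 11, 8, 12, 16, 22, 14, 24]; box-tests=13; leaf-entries=1; first=P10

== RESULT ==
10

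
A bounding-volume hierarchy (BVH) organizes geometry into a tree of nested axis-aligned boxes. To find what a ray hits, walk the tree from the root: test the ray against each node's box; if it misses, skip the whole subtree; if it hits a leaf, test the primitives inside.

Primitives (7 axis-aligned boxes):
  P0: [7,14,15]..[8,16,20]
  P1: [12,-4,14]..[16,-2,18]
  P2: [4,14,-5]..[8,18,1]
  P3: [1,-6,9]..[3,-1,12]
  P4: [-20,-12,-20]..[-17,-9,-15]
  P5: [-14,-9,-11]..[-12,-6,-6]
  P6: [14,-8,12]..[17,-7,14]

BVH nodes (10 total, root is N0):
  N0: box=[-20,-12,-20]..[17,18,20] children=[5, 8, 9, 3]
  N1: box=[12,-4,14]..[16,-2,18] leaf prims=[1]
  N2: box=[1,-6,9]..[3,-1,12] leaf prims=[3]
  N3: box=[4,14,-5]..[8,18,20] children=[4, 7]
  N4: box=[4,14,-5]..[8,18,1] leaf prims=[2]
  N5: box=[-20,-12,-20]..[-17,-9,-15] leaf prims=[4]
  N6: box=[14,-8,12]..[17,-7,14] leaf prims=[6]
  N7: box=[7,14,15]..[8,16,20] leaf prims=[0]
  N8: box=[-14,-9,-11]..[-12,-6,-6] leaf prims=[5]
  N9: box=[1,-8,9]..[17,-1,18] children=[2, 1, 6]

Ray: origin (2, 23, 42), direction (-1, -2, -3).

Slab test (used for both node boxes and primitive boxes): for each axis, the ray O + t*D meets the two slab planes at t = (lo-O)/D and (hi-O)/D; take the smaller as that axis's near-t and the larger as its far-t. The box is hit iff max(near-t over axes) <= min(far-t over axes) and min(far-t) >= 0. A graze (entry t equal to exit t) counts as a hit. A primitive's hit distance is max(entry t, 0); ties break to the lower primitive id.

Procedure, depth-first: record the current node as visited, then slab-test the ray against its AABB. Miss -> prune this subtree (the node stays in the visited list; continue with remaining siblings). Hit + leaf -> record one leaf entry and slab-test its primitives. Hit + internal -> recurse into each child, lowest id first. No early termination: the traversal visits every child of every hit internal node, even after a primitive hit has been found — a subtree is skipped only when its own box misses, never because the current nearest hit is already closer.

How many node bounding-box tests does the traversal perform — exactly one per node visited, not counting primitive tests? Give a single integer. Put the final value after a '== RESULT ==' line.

Traverse from the root:
N0 x:[-15,22] y:[5/2,35/2] z:[22/3,62/3] -> hit [22/3,35/2], descend [3, 5, 8, 9]
  N3 x:[-6,-2] y:[5/2,9/2] z:[22/3,47/3] -> miss, prune
  N5 x:[19,22] y:[16,35/2] z:[19,62/3] -> miss, prune
  N8 x:[14,16] y:[29/2,16] z:[16,53/3] -> hit [16,16] leaf, test {P5@t=16}
  N9 x:[-15,1] y:[12,31/2] z:[8,11] -> miss, prune

order=[0, 3, 5, 8, 9]  |boxes|=5  |leaves|=1  hit=P5

== RESULT ==
5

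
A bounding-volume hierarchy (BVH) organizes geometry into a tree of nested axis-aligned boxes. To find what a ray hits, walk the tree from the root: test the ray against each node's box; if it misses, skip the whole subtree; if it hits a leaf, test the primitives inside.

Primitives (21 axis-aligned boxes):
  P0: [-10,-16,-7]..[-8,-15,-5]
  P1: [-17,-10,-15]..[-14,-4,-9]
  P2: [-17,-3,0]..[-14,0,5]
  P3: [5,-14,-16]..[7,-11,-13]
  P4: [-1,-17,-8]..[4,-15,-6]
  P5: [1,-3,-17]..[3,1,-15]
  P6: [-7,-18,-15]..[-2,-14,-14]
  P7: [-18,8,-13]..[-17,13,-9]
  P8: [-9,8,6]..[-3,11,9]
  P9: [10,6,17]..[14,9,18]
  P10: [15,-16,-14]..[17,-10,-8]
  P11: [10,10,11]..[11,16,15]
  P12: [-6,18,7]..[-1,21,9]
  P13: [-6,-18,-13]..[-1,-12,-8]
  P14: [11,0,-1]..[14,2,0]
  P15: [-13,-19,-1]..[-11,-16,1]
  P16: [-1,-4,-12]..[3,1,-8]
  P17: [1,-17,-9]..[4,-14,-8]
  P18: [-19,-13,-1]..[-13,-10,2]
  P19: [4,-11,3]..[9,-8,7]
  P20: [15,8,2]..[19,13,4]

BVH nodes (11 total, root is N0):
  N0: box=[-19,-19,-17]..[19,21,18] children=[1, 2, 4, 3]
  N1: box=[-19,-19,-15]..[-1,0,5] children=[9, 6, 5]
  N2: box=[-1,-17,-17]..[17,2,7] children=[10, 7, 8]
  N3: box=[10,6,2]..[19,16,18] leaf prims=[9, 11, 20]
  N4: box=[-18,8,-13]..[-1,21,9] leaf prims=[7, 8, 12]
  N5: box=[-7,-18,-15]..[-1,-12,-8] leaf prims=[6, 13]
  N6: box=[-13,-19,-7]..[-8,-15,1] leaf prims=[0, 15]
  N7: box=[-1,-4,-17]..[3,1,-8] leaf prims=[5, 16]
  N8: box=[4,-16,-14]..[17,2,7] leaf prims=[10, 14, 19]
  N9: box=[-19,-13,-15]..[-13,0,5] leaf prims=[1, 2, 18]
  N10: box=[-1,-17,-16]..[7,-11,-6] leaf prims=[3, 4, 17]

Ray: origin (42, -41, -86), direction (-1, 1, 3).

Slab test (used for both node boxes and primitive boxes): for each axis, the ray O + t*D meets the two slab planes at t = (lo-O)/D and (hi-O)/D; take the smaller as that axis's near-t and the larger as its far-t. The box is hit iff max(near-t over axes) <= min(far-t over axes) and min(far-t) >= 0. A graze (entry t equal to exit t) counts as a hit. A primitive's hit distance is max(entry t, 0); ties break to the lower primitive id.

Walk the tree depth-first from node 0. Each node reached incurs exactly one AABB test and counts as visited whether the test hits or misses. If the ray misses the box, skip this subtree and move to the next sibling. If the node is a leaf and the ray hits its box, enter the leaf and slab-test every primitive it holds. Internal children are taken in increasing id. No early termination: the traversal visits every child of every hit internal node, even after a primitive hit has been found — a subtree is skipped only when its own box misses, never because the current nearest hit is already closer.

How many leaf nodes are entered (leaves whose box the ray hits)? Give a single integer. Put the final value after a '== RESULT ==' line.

Trace the traversal:
N0 x:[23,61] y:[22,62] z:[23,104/3] -> hit [23,104/3], descend [1, 2, 3, 4]
  N1 x:[43,61] y:[22,41] z:[71/3,91/3] -> miss, prune
  N2 x:[25,43] y:[24,43] z:[23,31] -> hit [25,31], descend [7, 8, 10]
    N7 x:[39,43] y:[37,42] z:[23,26] -> miss, prune
    N8 x:[25,38] y:[25,43] z:[24,31] -> hit [25,31] leaf, test {P10@t=25, P14(miss), P19(miss)}
    N10 x:[35,43] y:[24,30] z:[70/3,80/3] -> miss, prune
  N3 x:[23,32] y:[47,57] z:[88/3,104/3] -> miss, prune
  N4 x:[43,60] y:[49,62] z:[73/3,95/3] -> miss, prune

8 AABB tests over nodes [0, 1, 2, 7, 8, 10, 3, 4]; 1 leaf entered; closest P10.

== RESULT ==
1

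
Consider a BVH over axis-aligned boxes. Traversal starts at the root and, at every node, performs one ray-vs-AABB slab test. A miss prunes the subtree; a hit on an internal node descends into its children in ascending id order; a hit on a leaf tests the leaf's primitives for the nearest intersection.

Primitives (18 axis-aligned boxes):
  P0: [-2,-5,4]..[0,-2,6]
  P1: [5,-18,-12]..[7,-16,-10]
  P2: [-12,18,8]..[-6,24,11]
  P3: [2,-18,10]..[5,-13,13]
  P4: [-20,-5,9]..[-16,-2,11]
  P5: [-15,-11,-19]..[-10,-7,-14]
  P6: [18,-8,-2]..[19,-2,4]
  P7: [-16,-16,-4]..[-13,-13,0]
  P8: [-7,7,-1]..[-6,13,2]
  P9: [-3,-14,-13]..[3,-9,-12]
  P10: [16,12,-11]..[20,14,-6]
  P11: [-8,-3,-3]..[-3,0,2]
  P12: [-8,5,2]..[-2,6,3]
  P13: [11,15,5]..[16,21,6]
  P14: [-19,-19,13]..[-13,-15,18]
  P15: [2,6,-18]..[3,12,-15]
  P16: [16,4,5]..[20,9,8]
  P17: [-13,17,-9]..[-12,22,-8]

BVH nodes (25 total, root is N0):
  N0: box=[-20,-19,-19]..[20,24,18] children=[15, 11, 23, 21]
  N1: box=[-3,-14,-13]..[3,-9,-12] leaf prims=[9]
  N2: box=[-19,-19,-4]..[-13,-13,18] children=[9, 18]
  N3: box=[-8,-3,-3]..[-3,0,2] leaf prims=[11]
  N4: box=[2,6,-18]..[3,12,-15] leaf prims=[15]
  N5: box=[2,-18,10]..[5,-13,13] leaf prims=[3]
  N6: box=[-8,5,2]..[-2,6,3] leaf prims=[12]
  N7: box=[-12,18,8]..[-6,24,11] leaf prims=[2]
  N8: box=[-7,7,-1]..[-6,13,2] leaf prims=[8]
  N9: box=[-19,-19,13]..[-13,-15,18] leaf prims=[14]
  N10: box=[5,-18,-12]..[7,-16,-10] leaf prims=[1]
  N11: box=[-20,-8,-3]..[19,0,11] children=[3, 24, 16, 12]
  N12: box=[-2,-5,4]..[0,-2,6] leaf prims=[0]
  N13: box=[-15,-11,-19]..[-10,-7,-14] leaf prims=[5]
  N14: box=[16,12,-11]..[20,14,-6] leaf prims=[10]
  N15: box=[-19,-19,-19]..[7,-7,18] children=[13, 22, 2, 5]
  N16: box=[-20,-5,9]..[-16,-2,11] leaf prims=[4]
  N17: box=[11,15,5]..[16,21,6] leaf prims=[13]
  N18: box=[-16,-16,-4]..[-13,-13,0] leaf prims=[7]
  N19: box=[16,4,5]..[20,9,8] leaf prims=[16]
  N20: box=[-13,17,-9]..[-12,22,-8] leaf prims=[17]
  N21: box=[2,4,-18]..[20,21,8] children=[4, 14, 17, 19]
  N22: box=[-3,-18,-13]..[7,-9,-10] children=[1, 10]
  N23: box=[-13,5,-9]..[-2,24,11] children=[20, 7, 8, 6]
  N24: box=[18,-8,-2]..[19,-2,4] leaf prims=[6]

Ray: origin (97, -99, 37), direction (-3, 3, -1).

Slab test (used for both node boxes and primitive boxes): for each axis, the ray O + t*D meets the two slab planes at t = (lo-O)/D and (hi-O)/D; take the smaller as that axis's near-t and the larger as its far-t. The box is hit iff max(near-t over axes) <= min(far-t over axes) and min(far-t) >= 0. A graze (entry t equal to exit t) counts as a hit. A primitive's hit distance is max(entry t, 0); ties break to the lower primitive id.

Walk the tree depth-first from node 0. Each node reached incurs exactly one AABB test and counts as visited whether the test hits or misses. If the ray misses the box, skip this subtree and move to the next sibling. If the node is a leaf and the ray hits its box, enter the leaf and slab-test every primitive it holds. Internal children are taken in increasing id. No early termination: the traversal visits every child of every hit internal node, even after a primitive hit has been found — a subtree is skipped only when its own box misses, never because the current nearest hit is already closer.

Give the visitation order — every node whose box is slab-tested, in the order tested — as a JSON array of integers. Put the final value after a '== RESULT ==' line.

Walk:
N0 x:[77/3,39] y:[80/3,41] z:[19,56] -> hit [80/3,39], descend [11, 15, 21, 23]
  N11 x:[26,39] y:[91/3,33] z:[26,40] -> hit [91/3,33], descend [3, 12, 16, 24]
    N3 x:[100/3,35] y:[32,33] z:[35,40] -> miss, prune
    N12 x:[97/3,33] y:[94/3,97/3] z:[31,33] -> hit [97/3,97/3] leaf, test {P0@t=97/3}
    N16 x:[113/3,39] y:[94/3,97/3] z:[26,28] -> miss, prune
    N24 x:[26,79/3] y:[91/3,97/3] z:[33,39] -> miss, prune
  N15 x:[30,116/3] y:[80/3,92/3] z:[19,56] -> hit [30,92/3], descend [2, 5, 13, 22]
    N2 x:[110/3,116/3] y:[80/3,86/3] z:[19,41] -> miss, prune
    N5 x:[92/3,95/3] y:[27,86/3] z:[24,27] -> miss, prune
    N13 x:[107/3,112/3] y:[88/3,92/3] z:[51,56] -> miss, prune
    N22 x:[30,100/3] y:[27,30] z:[47,50] -> miss, prune
  N21 x:[77/3,95/3] y:[103/3,40] z:[29,55] -> miss, prune
  N23 x:[33,110/3] y:[104/3,41] z:[26,46] -> hit [104/3,110/3], descend [6, 7, 8, 20]
    N6 x:[33,35] y:[104/3,35] z:[34,35] -> hit [104/3,35] leaf, test {P12@t=104/3}
    N7 x:[103/3,109/3] y:[39,41] z:[26,29] -> miss, prune
    N8 x:[103/3,104/3] y:[106/3,112/3] z:[35,38] -> miss, prune
    N20 x:[109/3,110/3] y:[116/3,121/3] z:[45,46] -> miss, prune

Summary -> nodes [0, 11, 3, 12, 16, 24, 15, 2, 5, 13, 22, 21, 23, 6, 7, 8, 20]; box-tests=17; leaf-entries=2; first=P0

== RESULT ==
[0, 11, 3, 12, 16, 24, 15, 2, 5, 13, 22, 21, 23, 6, 7, 8, 20]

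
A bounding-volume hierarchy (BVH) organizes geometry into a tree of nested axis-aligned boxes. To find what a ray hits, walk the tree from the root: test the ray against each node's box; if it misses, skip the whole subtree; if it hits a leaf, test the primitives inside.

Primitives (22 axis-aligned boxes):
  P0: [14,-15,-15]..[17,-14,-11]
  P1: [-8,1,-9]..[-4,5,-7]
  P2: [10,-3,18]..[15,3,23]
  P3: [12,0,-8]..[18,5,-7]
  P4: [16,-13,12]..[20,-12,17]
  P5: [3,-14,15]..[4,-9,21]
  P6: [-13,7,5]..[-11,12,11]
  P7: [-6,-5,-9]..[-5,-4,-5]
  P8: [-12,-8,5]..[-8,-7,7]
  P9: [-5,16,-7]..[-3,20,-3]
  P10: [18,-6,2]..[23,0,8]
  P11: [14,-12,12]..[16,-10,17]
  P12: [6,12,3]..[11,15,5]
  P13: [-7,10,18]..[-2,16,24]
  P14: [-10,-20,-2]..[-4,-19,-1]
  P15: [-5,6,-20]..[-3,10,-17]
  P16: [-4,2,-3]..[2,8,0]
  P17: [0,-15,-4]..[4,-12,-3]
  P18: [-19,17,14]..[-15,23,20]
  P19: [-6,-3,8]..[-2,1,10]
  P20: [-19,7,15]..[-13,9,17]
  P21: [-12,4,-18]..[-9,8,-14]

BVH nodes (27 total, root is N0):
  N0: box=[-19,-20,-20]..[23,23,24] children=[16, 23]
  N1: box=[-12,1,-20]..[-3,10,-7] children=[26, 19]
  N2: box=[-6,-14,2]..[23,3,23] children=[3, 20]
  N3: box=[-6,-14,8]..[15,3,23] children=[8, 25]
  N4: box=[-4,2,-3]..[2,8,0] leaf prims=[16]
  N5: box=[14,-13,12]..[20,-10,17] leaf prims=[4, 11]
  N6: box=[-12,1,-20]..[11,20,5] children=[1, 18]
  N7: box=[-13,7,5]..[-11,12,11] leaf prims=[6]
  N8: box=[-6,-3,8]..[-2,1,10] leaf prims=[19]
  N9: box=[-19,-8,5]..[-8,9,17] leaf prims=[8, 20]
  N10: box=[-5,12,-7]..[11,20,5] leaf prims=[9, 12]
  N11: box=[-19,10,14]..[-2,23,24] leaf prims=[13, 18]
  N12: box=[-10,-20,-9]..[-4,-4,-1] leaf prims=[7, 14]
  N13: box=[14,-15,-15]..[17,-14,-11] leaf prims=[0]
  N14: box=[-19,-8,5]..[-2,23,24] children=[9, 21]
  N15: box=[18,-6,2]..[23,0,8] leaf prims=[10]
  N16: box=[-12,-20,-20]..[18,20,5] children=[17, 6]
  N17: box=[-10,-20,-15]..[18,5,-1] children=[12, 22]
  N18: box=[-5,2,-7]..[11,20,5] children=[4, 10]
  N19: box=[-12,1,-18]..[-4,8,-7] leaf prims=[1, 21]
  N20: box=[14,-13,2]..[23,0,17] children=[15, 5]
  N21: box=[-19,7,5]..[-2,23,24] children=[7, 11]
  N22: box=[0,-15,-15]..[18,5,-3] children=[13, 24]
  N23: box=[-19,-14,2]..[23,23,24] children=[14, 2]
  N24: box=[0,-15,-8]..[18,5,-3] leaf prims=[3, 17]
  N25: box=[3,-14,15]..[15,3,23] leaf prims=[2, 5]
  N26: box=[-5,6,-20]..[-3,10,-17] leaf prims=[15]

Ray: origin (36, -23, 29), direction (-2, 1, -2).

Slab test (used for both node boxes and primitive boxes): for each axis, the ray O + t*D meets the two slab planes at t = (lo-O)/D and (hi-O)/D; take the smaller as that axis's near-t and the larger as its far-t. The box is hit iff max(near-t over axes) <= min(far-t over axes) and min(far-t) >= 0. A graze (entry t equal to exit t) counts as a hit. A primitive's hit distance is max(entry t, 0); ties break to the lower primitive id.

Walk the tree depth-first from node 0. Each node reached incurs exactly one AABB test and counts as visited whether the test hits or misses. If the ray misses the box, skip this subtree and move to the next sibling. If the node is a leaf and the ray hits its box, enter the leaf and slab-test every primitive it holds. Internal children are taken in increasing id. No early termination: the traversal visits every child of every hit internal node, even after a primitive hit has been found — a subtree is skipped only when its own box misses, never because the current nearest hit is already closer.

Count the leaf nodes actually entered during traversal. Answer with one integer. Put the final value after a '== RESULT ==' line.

Traverse from the root:
N0 x:[13/2,55/2] y:[3,46] z:[5/2,49/2] -> hit [13/2,49/2], descend [16, 23]
  N16 x:[9,24] y:[3,43] z:[12,49/2] -> hit [12,24], descend [6, 17]
    N6 x:[25/2,24] y:[24,43] z:[12,49/2] -> hit [24,24], descend [1, 18]
      N1 x:[39/2,24] y:[24,33] z:[18,49/2] -> hit [24,24], descend [19, 26]
        N19 x:[20,24] y:[24,31] z:[18,47/2] -> miss, prune
        N26 x:[39/2,41/2] y:[29,33] z:[23,49/2] -> miss, prune
      N18 x:[25/2,41/2] y:[25,43] z:[12,18] -> miss, prune
    N17 x:[9,23] y:[3,28] z:[15,22] -> hit [15,22], descend [12, 22]
      N12 x:[20,23] y:[3,19] z:[15,19] -> miss, prune
      N22 x:[9,18] y:[8,28] z:[16,22] -> hit [16,18], descend [13, 24]
        N13 x:[19/2,11] y:[8,9] z:[20,22] -> miss, prune
        N24 x:[9,18] y:[8,28] z:[16,37/2] -> hit [16,18] leaf, test {P3(miss), P17(miss)}
  N23 x:[13/2,55/2] y:[9,46] z:[5/2,27/2] -> hit [9,27/2], descend [2, 14]
    N2 x:[13/2,21] y:[9,26] z:[3,27/2] -> hit [9,27/2], descend [3, 20]
      N3 x:[21/2,21] y:[9,26] z:[3,21/2] -> hit [21/2,21/2], descend [8, 25]
        N8 x:[19,21] y:[20,24] z:[19/2,21/2] -> miss, prune
        N25 x:[21/2,33/2] y:[9,26] z:[3,7] -> miss, prune
      N20 x:[13/2,11] y:[10,23] z:[6,27/2] -> hit [10,11], descend [5, 15]
        N5 x:[8,11] y:[10,13] z:[6,17/2] -> miss, prune
        N15 x:[13/2,9] y:[17,23] z:[21/2,27/2] -> miss, prune
    N14 x:[19,55/2] y:[15,46] z:[5/2,12] -> miss, prune

Visited [0, 16, 6, 1, 19, 26, 18, 17, 12, 22, 13, 24, 23, 2, 3, 8, 25, 20, 5, 15, 14]. Tests: 21 box, 1 leaf. Nearest: miss.

== RESULT ==
1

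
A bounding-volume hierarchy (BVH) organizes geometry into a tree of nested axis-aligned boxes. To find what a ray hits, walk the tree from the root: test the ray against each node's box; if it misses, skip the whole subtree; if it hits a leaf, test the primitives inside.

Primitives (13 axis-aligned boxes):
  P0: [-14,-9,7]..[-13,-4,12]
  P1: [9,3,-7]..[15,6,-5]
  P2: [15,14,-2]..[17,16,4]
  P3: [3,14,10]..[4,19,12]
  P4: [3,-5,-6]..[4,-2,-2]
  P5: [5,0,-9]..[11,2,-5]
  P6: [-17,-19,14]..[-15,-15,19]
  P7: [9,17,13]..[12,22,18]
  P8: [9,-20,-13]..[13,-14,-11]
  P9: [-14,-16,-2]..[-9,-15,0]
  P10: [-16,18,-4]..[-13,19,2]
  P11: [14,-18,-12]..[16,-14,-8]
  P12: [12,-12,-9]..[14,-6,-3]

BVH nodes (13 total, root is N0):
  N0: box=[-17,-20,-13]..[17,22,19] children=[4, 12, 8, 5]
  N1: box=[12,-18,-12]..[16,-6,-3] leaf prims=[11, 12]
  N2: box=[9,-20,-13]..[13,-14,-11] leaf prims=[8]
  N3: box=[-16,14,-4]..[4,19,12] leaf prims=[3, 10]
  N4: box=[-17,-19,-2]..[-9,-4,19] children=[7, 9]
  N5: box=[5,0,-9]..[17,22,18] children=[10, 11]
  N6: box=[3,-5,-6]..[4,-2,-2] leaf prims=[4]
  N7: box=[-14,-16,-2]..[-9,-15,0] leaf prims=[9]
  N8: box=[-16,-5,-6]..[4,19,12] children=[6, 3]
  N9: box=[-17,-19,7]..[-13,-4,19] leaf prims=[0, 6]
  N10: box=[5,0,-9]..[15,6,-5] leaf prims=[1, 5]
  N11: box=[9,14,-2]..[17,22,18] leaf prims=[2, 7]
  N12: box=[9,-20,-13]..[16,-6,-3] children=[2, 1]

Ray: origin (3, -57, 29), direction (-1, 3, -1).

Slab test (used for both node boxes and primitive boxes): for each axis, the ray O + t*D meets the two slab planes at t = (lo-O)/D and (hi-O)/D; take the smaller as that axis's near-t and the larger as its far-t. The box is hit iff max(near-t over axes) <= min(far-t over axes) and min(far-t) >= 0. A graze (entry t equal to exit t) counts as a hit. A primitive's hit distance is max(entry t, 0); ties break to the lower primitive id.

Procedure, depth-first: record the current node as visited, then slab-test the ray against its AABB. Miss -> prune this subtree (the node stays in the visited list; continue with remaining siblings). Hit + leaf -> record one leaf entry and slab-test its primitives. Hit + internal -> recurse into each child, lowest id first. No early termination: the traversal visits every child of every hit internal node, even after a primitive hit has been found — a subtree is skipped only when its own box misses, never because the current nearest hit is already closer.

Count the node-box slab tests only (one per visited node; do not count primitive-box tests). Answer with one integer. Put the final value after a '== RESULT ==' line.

Walk:
N0 x:[-14,20] y:[37/3,79/3] z:[10,42] -> hit [37/3,20], descend [4, 5, 8, 12]
  N4 x:[12,20] y:[38/3,53/3] z:[10,31] -> hit [38/3,53/3], descend [7, 9]
    N7 x:[12,17] y:[41/3,14] z:[29,31] -> miss, prune
    N9 x:[16,20] y:[38/3,53/3] z:[10,22] -> hit [16,53/3] leaf, test {P0@t=17, P6(miss)}
  N5 x:[-14,-2] y:[19,79/3] z:[11,38] -> miss, prune
  N8 x:[-1,19] y:[52/3,76/3] z:[17,35] -> hit [52/3,19], descend [3, 6]
    N3 x:[-1,19] y:[71/3,76/3] z:[17,33] -> miss, prune
    N6 x:[-1,0] y:[52/3,55/3] z:[31,35] -> miss, prune
  N12 x:[-13,-6] y:[37/3,17] z:[32,42] -> miss, prune

order=[0, 4, 7, 9, 5, 8, 3, 6, 12]  |boxes|=9  |leaves|=1  hit=P0

== RESULT ==
9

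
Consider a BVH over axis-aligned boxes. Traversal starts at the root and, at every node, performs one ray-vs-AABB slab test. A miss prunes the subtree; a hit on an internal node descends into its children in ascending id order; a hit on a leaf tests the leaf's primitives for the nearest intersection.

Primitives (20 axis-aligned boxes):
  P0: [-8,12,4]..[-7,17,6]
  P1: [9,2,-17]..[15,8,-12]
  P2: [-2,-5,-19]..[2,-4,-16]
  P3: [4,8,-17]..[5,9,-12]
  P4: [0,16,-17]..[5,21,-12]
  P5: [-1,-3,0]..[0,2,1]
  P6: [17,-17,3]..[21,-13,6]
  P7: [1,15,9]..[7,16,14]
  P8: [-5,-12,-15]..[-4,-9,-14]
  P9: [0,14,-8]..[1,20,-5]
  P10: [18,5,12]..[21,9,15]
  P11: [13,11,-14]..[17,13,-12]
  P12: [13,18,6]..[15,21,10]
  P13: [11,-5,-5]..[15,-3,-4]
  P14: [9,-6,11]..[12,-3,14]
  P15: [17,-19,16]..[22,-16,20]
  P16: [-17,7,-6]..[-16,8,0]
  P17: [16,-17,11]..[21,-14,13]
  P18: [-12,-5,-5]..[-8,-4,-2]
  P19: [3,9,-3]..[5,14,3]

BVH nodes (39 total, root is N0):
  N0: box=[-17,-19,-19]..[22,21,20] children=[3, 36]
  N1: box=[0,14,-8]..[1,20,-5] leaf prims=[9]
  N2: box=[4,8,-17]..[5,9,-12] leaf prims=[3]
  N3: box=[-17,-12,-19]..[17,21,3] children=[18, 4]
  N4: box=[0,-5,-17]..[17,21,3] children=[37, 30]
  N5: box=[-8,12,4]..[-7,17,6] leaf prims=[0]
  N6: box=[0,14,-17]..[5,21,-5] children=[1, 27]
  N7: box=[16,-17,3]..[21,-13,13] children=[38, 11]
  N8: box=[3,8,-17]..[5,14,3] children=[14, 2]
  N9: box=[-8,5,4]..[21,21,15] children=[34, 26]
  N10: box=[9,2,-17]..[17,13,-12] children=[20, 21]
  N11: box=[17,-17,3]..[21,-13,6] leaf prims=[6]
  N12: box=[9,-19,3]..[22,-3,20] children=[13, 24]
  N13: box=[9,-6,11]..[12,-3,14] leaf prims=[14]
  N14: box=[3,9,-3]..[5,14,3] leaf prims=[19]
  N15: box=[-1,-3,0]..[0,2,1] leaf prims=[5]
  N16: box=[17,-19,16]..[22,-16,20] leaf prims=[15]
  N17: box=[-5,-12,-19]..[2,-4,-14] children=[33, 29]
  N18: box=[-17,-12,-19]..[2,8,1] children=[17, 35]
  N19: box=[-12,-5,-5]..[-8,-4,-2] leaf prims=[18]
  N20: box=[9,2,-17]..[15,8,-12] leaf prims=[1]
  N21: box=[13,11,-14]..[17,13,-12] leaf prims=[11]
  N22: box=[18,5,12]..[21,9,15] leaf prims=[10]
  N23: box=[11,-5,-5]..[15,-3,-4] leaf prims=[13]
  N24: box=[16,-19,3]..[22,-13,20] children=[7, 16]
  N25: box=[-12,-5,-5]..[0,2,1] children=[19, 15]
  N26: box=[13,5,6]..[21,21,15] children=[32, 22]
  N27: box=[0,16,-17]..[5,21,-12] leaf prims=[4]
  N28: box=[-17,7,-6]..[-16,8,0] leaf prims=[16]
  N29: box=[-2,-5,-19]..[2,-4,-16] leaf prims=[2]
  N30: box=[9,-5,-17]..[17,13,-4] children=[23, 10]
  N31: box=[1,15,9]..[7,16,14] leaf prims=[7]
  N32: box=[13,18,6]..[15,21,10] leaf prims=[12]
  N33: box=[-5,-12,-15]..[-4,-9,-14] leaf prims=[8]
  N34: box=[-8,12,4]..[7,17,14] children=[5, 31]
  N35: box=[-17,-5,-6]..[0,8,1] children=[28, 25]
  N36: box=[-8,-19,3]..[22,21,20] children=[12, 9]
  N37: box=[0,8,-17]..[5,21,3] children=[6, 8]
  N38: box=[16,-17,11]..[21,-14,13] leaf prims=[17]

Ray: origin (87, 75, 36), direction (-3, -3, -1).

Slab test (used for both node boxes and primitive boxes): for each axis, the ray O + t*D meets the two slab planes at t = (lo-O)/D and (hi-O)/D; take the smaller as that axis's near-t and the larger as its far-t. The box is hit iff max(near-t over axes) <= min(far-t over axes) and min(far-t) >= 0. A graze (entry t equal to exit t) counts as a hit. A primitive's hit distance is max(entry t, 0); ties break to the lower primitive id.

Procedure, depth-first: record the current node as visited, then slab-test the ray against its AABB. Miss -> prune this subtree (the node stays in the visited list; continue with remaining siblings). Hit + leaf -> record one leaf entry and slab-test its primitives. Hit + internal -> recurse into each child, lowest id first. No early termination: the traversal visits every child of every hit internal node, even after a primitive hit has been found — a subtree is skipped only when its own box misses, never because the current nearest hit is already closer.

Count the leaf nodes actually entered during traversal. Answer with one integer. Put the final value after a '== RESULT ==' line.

Trace the traversal:
N0 x:[65/3,104/3] y:[18,94/3] z:[16,55] -> hit [65/3,94/3], descend [3, 36]
  N3 x:[70/3,104/3] y:[18,29] z:[33,55] -> miss, prune
  N36 x:[65/3,95/3] y:[18,94/3] z:[16,33] -> hit [65/3,94/3], descend [9, 12]
    N9 x:[22,95/3] y:[18,70/3] z:[21,32] -> hit [22,70/3], descend [26, 34]
      N26 x:[22,74/3] y:[18,70/3] z:[21,30] -> hit [22,70/3], descend [22, 32]
        N22 x:[22,23] y:[22,70/3] z:[21,24] -> hit [22,23] leaf, test {P10@t=22}
        N32 x:[24,74/3] y:[18,19] z:[26,30] -> miss, prune
      N34 x:[80/3,95/3] y:[58/3,21] z:[22,32] -> miss, prune
    N12 x:[65/3,26] y:[26,94/3] z:[16,33] -> hit [26,26], descend [13, 24]
      N13 x:[25,26] y:[26,27] z:[22,25] -> miss, prune
      N24 x:[65/3,71/3] y:[88/3,94/3] z:[16,33] -> miss, prune

Summary -> nodes [0, 3, 36, 9, 26, 22, 32, 34, 12, 13, 24]; box-tests=11; leaf-entries=1; first=P10

== RESULT ==
1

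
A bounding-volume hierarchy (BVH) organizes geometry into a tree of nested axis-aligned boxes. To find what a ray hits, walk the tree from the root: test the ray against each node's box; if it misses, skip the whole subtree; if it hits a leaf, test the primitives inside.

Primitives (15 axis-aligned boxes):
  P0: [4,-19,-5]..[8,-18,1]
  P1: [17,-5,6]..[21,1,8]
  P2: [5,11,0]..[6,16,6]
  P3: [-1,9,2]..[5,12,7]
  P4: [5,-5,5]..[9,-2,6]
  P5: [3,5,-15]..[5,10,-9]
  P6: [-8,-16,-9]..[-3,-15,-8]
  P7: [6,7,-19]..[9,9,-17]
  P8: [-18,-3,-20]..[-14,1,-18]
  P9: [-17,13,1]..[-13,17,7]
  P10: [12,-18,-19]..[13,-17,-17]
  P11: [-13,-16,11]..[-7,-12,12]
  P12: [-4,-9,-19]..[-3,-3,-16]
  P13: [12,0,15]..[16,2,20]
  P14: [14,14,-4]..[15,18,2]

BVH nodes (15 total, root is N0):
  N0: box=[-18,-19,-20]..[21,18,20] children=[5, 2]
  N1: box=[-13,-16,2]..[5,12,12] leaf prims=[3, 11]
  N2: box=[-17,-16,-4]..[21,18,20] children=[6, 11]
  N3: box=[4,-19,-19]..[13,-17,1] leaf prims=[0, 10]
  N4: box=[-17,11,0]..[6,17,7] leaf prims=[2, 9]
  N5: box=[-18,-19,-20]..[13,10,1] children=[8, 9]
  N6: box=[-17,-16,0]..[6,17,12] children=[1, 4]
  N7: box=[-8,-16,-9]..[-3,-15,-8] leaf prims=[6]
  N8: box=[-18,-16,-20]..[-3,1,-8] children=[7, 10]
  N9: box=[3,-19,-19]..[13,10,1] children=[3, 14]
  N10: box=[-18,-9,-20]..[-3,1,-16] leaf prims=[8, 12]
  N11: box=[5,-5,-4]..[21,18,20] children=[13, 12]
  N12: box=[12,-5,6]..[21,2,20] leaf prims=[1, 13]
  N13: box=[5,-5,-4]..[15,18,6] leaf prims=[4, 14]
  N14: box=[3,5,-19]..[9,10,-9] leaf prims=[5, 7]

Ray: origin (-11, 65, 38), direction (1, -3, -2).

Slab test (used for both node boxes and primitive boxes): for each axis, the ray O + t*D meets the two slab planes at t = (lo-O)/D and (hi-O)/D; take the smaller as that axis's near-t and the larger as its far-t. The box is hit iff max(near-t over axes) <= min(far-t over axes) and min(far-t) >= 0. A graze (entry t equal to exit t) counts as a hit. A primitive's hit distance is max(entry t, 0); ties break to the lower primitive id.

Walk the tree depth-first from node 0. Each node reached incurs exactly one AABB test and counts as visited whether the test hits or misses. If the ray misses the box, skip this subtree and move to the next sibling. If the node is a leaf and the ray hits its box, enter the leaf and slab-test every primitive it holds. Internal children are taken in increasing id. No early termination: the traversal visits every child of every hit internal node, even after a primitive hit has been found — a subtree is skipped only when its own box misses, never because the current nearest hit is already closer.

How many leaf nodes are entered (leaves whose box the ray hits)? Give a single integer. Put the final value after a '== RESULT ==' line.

Trace the traversal:
N0 x:[-7,32] y:[47/3,28] z:[9,29] -> hit [47/3,28], descend [2, 5]
  N2 x:[-6,32] y:[47/3,27] z:[9,21] -> hit [47/3,21], descend [6, 11]
    N6 x:[-6,17] y:[16,27] z:[13,19] -> hit [16,17], descend [1, 4]
      N1 x:[-2,16] y:[53/3,27] z:[13,18] -> miss, prune
      N4 x:[-6,17] y:[16,18] z:[31/2,19] -> hit [16,17] leaf, test {P2@t=49/3, P9(miss)}
    N11 x:[16,32] y:[47/3,70/3] z:[9,21] -> hit [16,21], descend [12, 13]
      N12 x:[23,32] y:[21,70/3] z:[9,16] -> miss, prune
      N13 x:[16,26] y:[47/3,70/3] z:[16,21] -> hit [16,21] leaf, test {P4(miss), P14(miss)}
  N5 x:[-7,24] y:[55/3,28] z:[37/2,29] -> hit [37/2,24], descend [8, 9]
    N8 x:[-7,8] y:[64/3,27] z:[23,29] -> miss, prune
    N9 x:[14,24] y:[55/3,28] z:[37/2,57/2] -> hit [37/2,24], descend [3, 14]
      N3 x:[15,24] y:[82/3,28] z:[37/2,57/2] -> miss, prune
      N14 x:[14,20] y:[55/3,20] z:[47/2,57/2] -> miss, prune

order=[0, 2, 6, 1, 4, 11, 12, 13, 5, 8, 9, 3, 14]  |boxes|=13  |leaves|=2  hit=P2

== RESULT ==
2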